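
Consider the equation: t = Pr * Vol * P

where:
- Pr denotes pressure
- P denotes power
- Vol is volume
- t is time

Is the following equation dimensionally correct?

No

Pr (pressure) has dimensions [L^-1 M T^-2].
P (power) has dimensions [L^2 M T^-3].
Vol (volume) has dimensions [L^3].
t (time) has dimensions [T].

Left side: [T]
Right side: [L^4 M^2 T^-5]

The two sides have different dimensions, so the equation is NOT dimensionally consistent.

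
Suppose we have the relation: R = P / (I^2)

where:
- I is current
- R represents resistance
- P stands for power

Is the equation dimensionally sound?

Yes

I (current) has dimensions [I].
R (resistance) has dimensions [I^-2 L^2 M T^-3].
P (power) has dimensions [L^2 M T^-3].

Left side: [I^-2 L^2 M T^-3]
Right side: [I^-2 L^2 M T^-3]

Both sides have the same dimensions, so the equation is dimensionally consistent.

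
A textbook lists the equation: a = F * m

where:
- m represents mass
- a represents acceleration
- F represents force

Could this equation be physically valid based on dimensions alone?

No

m (mass) has dimensions [M].
a (acceleration) has dimensions [L T^-2].
F (force) has dimensions [L M T^-2].

Left side: [L T^-2]
Right side: [L M^2 T^-2]

The two sides have different dimensions, so the equation is NOT dimensionally consistent.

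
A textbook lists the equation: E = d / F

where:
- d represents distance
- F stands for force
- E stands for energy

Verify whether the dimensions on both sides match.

No

d (distance) has dimensions [L].
F (force) has dimensions [L M T^-2].
E (energy) has dimensions [L^2 M T^-2].

Left side: [L^2 M T^-2]
Right side: [M^-1 T^2]

The two sides have different dimensions, so the equation is NOT dimensionally consistent.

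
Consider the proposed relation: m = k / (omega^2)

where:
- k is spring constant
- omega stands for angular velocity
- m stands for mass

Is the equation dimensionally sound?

Yes

k (spring constant) has dimensions [M T^-2].
omega (angular velocity) has dimensions [T^-1].
m (mass) has dimensions [M].

Left side: [M]
Right side: [M]

Both sides have the same dimensions, so the equation is dimensionally consistent.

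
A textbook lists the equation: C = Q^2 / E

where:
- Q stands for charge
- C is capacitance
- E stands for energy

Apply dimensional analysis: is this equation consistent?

Yes

Q (charge) has dimensions [I T].
C (capacitance) has dimensions [I^2 L^-2 M^-1 T^4].
E (energy) has dimensions [L^2 M T^-2].

Left side: [I^2 L^-2 M^-1 T^4]
Right side: [I^2 L^-2 M^-1 T^4]

Both sides have the same dimensions, so the equation is dimensionally consistent.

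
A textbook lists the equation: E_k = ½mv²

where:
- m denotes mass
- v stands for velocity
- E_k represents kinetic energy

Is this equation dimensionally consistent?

Yes

m (mass) has dimensions [M].
v (velocity) has dimensions [L T^-1].
E_k (kinetic energy) has dimensions [L^2 M T^-2].

Left side: [L^2 M T^-2]
Right side: [L^2 M T^-2]

Both sides have the same dimensions, so the equation is dimensionally consistent.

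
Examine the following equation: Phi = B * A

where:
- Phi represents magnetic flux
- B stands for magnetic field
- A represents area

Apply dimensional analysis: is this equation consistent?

Yes

Phi (magnetic flux) has dimensions [I^-1 L^2 M T^-2].
B (magnetic field) has dimensions [I^-1 M T^-2].
A (area) has dimensions [L^2].

Left side: [I^-1 L^2 M T^-2]
Right side: [I^-1 L^2 M T^-2]

Both sides have the same dimensions, so the equation is dimensionally consistent.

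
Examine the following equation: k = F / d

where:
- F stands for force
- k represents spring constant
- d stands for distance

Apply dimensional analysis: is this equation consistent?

Yes

F (force) has dimensions [L M T^-2].
k (spring constant) has dimensions [M T^-2].
d (distance) has dimensions [L].

Left side: [M T^-2]
Right side: [M T^-2]

Both sides have the same dimensions, so the equation is dimensionally consistent.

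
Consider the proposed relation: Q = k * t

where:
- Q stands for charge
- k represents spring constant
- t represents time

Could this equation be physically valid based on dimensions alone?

No

Q (charge) has dimensions [I T].
k (spring constant) has dimensions [M T^-2].
t (time) has dimensions [T].

Left side: [I T]
Right side: [M T^-1]

The two sides have different dimensions, so the equation is NOT dimensionally consistent.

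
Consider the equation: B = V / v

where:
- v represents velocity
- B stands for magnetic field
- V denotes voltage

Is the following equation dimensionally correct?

No

v (velocity) has dimensions [L T^-1].
B (magnetic field) has dimensions [I^-1 M T^-2].
V (voltage) has dimensions [I^-1 L^2 M T^-3].

Left side: [I^-1 M T^-2]
Right side: [I^-1 L M T^-2]

The two sides have different dimensions, so the equation is NOT dimensionally consistent.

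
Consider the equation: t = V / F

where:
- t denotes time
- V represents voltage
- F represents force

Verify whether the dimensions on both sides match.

No

t (time) has dimensions [T].
V (voltage) has dimensions [I^-1 L^2 M T^-3].
F (force) has dimensions [L M T^-2].

Left side: [T]
Right side: [I^-1 L T^-1]

The two sides have different dimensions, so the equation is NOT dimensionally consistent.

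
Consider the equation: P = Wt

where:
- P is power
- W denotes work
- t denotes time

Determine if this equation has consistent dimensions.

No

P (power) has dimensions [L^2 M T^-3].
W (work) has dimensions [L^2 M T^-2].
t (time) has dimensions [T].

Left side: [L^2 M T^-3]
Right side: [L^2 M T^-1]

The two sides have different dimensions, so the equation is NOT dimensionally consistent.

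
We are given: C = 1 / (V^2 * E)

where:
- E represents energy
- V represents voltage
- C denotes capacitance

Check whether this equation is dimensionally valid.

No

E (energy) has dimensions [L^2 M T^-2].
V (voltage) has dimensions [I^-1 L^2 M T^-3].
C (capacitance) has dimensions [I^2 L^-2 M^-1 T^4].

Left side: [I^2 L^-2 M^-1 T^4]
Right side: [I^2 L^-6 M^-3 T^8]

The two sides have different dimensions, so the equation is NOT dimensionally consistent.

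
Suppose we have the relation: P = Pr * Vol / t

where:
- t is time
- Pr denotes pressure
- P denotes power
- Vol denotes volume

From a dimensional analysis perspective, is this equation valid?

Yes

t (time) has dimensions [T].
Pr (pressure) has dimensions [L^-1 M T^-2].
P (power) has dimensions [L^2 M T^-3].
Vol (volume) has dimensions [L^3].

Left side: [L^2 M T^-3]
Right side: [L^2 M T^-3]

Both sides have the same dimensions, so the equation is dimensionally consistent.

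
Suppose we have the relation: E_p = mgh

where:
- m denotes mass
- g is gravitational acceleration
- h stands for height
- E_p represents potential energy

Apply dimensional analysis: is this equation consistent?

Yes

m (mass) has dimensions [M].
g (gravitational acceleration) has dimensions [L T^-2].
h (height) has dimensions [L].
E_p (potential energy) has dimensions [L^2 M T^-2].

Left side: [L^2 M T^-2]
Right side: [L^2 M T^-2]

Both sides have the same dimensions, so the equation is dimensionally consistent.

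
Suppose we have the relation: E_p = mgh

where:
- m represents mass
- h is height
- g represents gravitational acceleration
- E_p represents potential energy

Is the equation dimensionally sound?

Yes

m (mass) has dimensions [M].
h (height) has dimensions [L].
g (gravitational acceleration) has dimensions [L T^-2].
E_p (potential energy) has dimensions [L^2 M T^-2].

Left side: [L^2 M T^-2]
Right side: [L^2 M T^-2]

Both sides have the same dimensions, so the equation is dimensionally consistent.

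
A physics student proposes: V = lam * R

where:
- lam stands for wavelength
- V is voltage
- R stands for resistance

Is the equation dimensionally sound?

No

lam (wavelength) has dimensions [L].
V (voltage) has dimensions [I^-1 L^2 M T^-3].
R (resistance) has dimensions [I^-2 L^2 M T^-3].

Left side: [I^-1 L^2 M T^-3]
Right side: [I^-2 L^3 M T^-3]

The two sides have different dimensions, so the equation is NOT dimensionally consistent.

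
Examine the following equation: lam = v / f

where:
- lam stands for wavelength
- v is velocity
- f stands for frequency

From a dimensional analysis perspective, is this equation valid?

Yes

lam (wavelength) has dimensions [L].
v (velocity) has dimensions [L T^-1].
f (frequency) has dimensions [T^-1].

Left side: [L]
Right side: [L]

Both sides have the same dimensions, so the equation is dimensionally consistent.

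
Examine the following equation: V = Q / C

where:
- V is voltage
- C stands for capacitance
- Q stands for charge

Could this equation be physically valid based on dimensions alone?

Yes

V (voltage) has dimensions [I^-1 L^2 M T^-3].
C (capacitance) has dimensions [I^2 L^-2 M^-1 T^4].
Q (charge) has dimensions [I T].

Left side: [I^-1 L^2 M T^-3]
Right side: [I^-1 L^2 M T^-3]

Both sides have the same dimensions, so the equation is dimensionally consistent.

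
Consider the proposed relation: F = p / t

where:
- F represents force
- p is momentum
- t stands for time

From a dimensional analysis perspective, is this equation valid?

Yes

F (force) has dimensions [L M T^-2].
p (momentum) has dimensions [L M T^-1].
t (time) has dimensions [T].

Left side: [L M T^-2]
Right side: [L M T^-2]

Both sides have the same dimensions, so the equation is dimensionally consistent.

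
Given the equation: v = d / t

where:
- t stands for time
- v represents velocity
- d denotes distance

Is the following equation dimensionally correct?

Yes

t (time) has dimensions [T].
v (velocity) has dimensions [L T^-1].
d (distance) has dimensions [L].

Left side: [L T^-1]
Right side: [L T^-1]

Both sides have the same dimensions, so the equation is dimensionally consistent.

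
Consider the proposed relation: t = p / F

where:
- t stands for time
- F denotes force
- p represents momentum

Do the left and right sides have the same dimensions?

Yes

t (time) has dimensions [T].
F (force) has dimensions [L M T^-2].
p (momentum) has dimensions [L M T^-1].

Left side: [T]
Right side: [T]

Both sides have the same dimensions, so the equation is dimensionally consistent.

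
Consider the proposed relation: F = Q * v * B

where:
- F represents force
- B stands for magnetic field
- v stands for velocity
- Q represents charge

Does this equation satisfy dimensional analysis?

Yes

F (force) has dimensions [L M T^-2].
B (magnetic field) has dimensions [I^-1 M T^-2].
v (velocity) has dimensions [L T^-1].
Q (charge) has dimensions [I T].

Left side: [L M T^-2]
Right side: [L M T^-2]

Both sides have the same dimensions, so the equation is dimensionally consistent.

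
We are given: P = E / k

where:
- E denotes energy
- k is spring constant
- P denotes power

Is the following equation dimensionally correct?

No

E (energy) has dimensions [L^2 M T^-2].
k (spring constant) has dimensions [M T^-2].
P (power) has dimensions [L^2 M T^-3].

Left side: [L^2 M T^-3]
Right side: [L^2]

The two sides have different dimensions, so the equation is NOT dimensionally consistent.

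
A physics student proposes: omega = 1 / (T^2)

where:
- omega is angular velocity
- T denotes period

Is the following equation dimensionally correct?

No

omega (angular velocity) has dimensions [T^-1].
T (period) has dimensions [T].

Left side: [T^-1]
Right side: [T^-2]

The two sides have different dimensions, so the equation is NOT dimensionally consistent.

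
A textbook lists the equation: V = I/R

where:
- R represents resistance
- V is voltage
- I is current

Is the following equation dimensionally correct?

No

R (resistance) has dimensions [I^-2 L^2 M T^-3].
V (voltage) has dimensions [I^-1 L^2 M T^-3].
I (current) has dimensions [I].

Left side: [I^-1 L^2 M T^-3]
Right side: [I^3 L^-2 M^-1 T^3]

The two sides have different dimensions, so the equation is NOT dimensionally consistent.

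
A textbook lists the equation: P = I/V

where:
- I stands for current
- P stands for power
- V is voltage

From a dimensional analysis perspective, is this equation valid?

No

I (current) has dimensions [I].
P (power) has dimensions [L^2 M T^-3].
V (voltage) has dimensions [I^-1 L^2 M T^-3].

Left side: [L^2 M T^-3]
Right side: [I^2 L^-2 M^-1 T^3]

The two sides have different dimensions, so the equation is NOT dimensionally consistent.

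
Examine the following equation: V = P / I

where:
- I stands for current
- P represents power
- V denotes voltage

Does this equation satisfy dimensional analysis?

Yes

I (current) has dimensions [I].
P (power) has dimensions [L^2 M T^-3].
V (voltage) has dimensions [I^-1 L^2 M T^-3].

Left side: [I^-1 L^2 M T^-3]
Right side: [I^-1 L^2 M T^-3]

Both sides have the same dimensions, so the equation is dimensionally consistent.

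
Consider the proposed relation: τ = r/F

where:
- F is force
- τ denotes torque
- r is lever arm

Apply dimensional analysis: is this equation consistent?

No

F (force) has dimensions [L M T^-2].
τ (torque) has dimensions [L^2 M T^-2].
r (lever arm) has dimensions [L].

Left side: [L^2 M T^-2]
Right side: [M^-1 T^2]

The two sides have different dimensions, so the equation is NOT dimensionally consistent.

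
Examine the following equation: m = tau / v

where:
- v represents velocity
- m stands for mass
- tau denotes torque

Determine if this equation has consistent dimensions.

No

v (velocity) has dimensions [L T^-1].
m (mass) has dimensions [M].
tau (torque) has dimensions [L^2 M T^-2].

Left side: [M]
Right side: [L M T^-1]

The two sides have different dimensions, so the equation is NOT dimensionally consistent.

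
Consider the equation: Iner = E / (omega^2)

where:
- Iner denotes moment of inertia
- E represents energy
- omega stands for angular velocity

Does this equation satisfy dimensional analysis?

Yes

Iner (moment of inertia) has dimensions [L^2 M].
E (energy) has dimensions [L^2 M T^-2].
omega (angular velocity) has dimensions [T^-1].

Left side: [L^2 M]
Right side: [L^2 M]

Both sides have the same dimensions, so the equation is dimensionally consistent.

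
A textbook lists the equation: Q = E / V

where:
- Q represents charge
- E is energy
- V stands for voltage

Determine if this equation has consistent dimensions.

Yes

Q (charge) has dimensions [I T].
E (energy) has dimensions [L^2 M T^-2].
V (voltage) has dimensions [I^-1 L^2 M T^-3].

Left side: [I T]
Right side: [I T]

Both sides have the same dimensions, so the equation is dimensionally consistent.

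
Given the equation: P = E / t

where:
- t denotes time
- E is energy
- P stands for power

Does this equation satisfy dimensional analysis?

Yes

t (time) has dimensions [T].
E (energy) has dimensions [L^2 M T^-2].
P (power) has dimensions [L^2 M T^-3].

Left side: [L^2 M T^-3]
Right side: [L^2 M T^-3]

Both sides have the same dimensions, so the equation is dimensionally consistent.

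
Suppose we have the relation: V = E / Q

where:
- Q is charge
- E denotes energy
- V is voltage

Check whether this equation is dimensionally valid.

Yes

Q (charge) has dimensions [I T].
E (energy) has dimensions [L^2 M T^-2].
V (voltage) has dimensions [I^-1 L^2 M T^-3].

Left side: [I^-1 L^2 M T^-3]
Right side: [I^-1 L^2 M T^-3]

Both sides have the same dimensions, so the equation is dimensionally consistent.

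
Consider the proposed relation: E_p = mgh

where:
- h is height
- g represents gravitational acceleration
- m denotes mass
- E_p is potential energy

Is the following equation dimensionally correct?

Yes

h (height) has dimensions [L].
g (gravitational acceleration) has dimensions [L T^-2].
m (mass) has dimensions [M].
E_p (potential energy) has dimensions [L^2 M T^-2].

Left side: [L^2 M T^-2]
Right side: [L^2 M T^-2]

Both sides have the same dimensions, so the equation is dimensionally consistent.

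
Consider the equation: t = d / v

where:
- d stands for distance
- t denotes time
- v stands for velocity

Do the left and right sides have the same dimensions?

Yes

d (distance) has dimensions [L].
t (time) has dimensions [T].
v (velocity) has dimensions [L T^-1].

Left side: [T]
Right side: [T]

Both sides have the same dimensions, so the equation is dimensionally consistent.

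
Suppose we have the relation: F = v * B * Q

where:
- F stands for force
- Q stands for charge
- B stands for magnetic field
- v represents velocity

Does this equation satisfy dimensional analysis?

Yes

F (force) has dimensions [L M T^-2].
Q (charge) has dimensions [I T].
B (magnetic field) has dimensions [I^-1 M T^-2].
v (velocity) has dimensions [L T^-1].

Left side: [L M T^-2]
Right side: [L M T^-2]

Both sides have the same dimensions, so the equation is dimensionally consistent.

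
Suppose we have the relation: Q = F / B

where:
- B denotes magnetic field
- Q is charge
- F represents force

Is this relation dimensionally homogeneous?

No

B (magnetic field) has dimensions [I^-1 M T^-2].
Q (charge) has dimensions [I T].
F (force) has dimensions [L M T^-2].

Left side: [I T]
Right side: [I L]

The two sides have different dimensions, so the equation is NOT dimensionally consistent.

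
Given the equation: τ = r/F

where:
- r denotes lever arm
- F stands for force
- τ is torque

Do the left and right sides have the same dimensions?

No

r (lever arm) has dimensions [L].
F (force) has dimensions [L M T^-2].
τ (torque) has dimensions [L^2 M T^-2].

Left side: [L^2 M T^-2]
Right side: [M^-1 T^2]

The two sides have different dimensions, so the equation is NOT dimensionally consistent.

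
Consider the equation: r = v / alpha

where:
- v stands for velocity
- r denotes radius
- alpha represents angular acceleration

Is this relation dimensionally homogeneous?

No

v (velocity) has dimensions [L T^-1].
r (radius) has dimensions [L].
alpha (angular acceleration) has dimensions [T^-2].

Left side: [L]
Right side: [L T]

The two sides have different dimensions, so the equation is NOT dimensionally consistent.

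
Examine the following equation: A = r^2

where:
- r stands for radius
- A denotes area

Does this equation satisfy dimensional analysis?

Yes

r (radius) has dimensions [L].
A (area) has dimensions [L^2].

Left side: [L^2]
Right side: [L^2]

Both sides have the same dimensions, so the equation is dimensionally consistent.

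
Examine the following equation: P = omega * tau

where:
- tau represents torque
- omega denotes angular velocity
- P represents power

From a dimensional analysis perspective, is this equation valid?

Yes

tau (torque) has dimensions [L^2 M T^-2].
omega (angular velocity) has dimensions [T^-1].
P (power) has dimensions [L^2 M T^-3].

Left side: [L^2 M T^-3]
Right side: [L^2 M T^-3]

Both sides have the same dimensions, so the equation is dimensionally consistent.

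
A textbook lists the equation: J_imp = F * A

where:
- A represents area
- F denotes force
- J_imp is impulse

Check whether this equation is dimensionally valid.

No

A (area) has dimensions [L^2].
F (force) has dimensions [L M T^-2].
J_imp (impulse) has dimensions [L M T^-1].

Left side: [L M T^-1]
Right side: [L^3 M T^-2]

The two sides have different dimensions, so the equation is NOT dimensionally consistent.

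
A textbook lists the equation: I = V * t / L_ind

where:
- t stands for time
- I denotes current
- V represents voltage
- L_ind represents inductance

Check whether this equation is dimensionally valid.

Yes

t (time) has dimensions [T].
I (current) has dimensions [I].
V (voltage) has dimensions [I^-1 L^2 M T^-3].
L_ind (inductance) has dimensions [I^-2 L^2 M T^-2].

Left side: [I]
Right side: [I]

Both sides have the same dimensions, so the equation is dimensionally consistent.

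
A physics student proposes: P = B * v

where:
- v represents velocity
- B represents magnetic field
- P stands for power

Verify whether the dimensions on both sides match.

No

v (velocity) has dimensions [L T^-1].
B (magnetic field) has dimensions [I^-1 M T^-2].
P (power) has dimensions [L^2 M T^-3].

Left side: [L^2 M T^-3]
Right side: [I^-1 L M T^-3]

The two sides have different dimensions, so the equation is NOT dimensionally consistent.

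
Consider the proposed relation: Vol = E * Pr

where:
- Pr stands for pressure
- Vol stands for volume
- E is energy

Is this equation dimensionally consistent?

No

Pr (pressure) has dimensions [L^-1 M T^-2].
Vol (volume) has dimensions [L^3].
E (energy) has dimensions [L^2 M T^-2].

Left side: [L^3]
Right side: [L M^2 T^-4]

The two sides have different dimensions, so the equation is NOT dimensionally consistent.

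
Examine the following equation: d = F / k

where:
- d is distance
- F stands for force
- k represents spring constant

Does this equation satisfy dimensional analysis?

Yes

d (distance) has dimensions [L].
F (force) has dimensions [L M T^-2].
k (spring constant) has dimensions [M T^-2].

Left side: [L]
Right side: [L]

Both sides have the same dimensions, so the equation is dimensionally consistent.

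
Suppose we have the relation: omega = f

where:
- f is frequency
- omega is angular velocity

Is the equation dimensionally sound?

Yes

f (frequency) has dimensions [T^-1].
omega (angular velocity) has dimensions [T^-1].

Left side: [T^-1]
Right side: [T^-1]

Both sides have the same dimensions, so the equation is dimensionally consistent.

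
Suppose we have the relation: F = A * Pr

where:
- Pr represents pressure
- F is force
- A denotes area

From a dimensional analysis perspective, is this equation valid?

Yes

Pr (pressure) has dimensions [L^-1 M T^-2].
F (force) has dimensions [L M T^-2].
A (area) has dimensions [L^2].

Left side: [L M T^-2]
Right side: [L M T^-2]

Both sides have the same dimensions, so the equation is dimensionally consistent.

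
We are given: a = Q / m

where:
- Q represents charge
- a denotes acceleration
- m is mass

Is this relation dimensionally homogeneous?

No

Q (charge) has dimensions [I T].
a (acceleration) has dimensions [L T^-2].
m (mass) has dimensions [M].

Left side: [L T^-2]
Right side: [I M^-1 T]

The two sides have different dimensions, so the equation is NOT dimensionally consistent.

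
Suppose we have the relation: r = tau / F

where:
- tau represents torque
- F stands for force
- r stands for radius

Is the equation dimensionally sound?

Yes

tau (torque) has dimensions [L^2 M T^-2].
F (force) has dimensions [L M T^-2].
r (radius) has dimensions [L].

Left side: [L]
Right side: [L]

Both sides have the same dimensions, so the equation is dimensionally consistent.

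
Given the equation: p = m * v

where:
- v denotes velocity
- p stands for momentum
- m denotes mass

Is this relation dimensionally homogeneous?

Yes

v (velocity) has dimensions [L T^-1].
p (momentum) has dimensions [L M T^-1].
m (mass) has dimensions [M].

Left side: [L M T^-1]
Right side: [L M T^-1]

Both sides have the same dimensions, so the equation is dimensionally consistent.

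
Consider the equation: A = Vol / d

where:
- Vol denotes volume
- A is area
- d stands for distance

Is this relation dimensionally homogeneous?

Yes

Vol (volume) has dimensions [L^3].
A (area) has dimensions [L^2].
d (distance) has dimensions [L].

Left side: [L^2]
Right side: [L^2]

Both sides have the same dimensions, so the equation is dimensionally consistent.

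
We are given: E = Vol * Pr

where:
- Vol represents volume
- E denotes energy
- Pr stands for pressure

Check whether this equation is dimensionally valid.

Yes

Vol (volume) has dimensions [L^3].
E (energy) has dimensions [L^2 M T^-2].
Pr (pressure) has dimensions [L^-1 M T^-2].

Left side: [L^2 M T^-2]
Right side: [L^2 M T^-2]

Both sides have the same dimensions, so the equation is dimensionally consistent.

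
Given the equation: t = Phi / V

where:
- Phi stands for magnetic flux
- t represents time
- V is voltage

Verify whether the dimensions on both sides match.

Yes

Phi (magnetic flux) has dimensions [I^-1 L^2 M T^-2].
t (time) has dimensions [T].
V (voltage) has dimensions [I^-1 L^2 M T^-3].

Left side: [T]
Right side: [T]

Both sides have the same dimensions, so the equation is dimensionally consistent.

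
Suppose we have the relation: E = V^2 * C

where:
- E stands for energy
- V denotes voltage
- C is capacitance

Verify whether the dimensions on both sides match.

Yes

E (energy) has dimensions [L^2 M T^-2].
V (voltage) has dimensions [I^-1 L^2 M T^-3].
C (capacitance) has dimensions [I^2 L^-2 M^-1 T^4].

Left side: [L^2 M T^-2]
Right side: [L^2 M T^-2]

Both sides have the same dimensions, so the equation is dimensionally consistent.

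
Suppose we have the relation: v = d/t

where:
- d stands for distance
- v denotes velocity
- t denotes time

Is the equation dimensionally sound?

Yes

d (distance) has dimensions [L].
v (velocity) has dimensions [L T^-1].
t (time) has dimensions [T].

Left side: [L T^-1]
Right side: [L T^-1]

Both sides have the same dimensions, so the equation is dimensionally consistent.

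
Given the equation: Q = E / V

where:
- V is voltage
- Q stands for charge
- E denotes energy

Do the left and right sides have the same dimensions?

Yes

V (voltage) has dimensions [I^-1 L^2 M T^-3].
Q (charge) has dimensions [I T].
E (energy) has dimensions [L^2 M T^-2].

Left side: [I T]
Right side: [I T]

Both sides have the same dimensions, so the equation is dimensionally consistent.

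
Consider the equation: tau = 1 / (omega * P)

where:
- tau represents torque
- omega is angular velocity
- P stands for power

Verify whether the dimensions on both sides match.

No

tau (torque) has dimensions [L^2 M T^-2].
omega (angular velocity) has dimensions [T^-1].
P (power) has dimensions [L^2 M T^-3].

Left side: [L^2 M T^-2]
Right side: [L^-2 M^-1 T^4]

The two sides have different dimensions, so the equation is NOT dimensionally consistent.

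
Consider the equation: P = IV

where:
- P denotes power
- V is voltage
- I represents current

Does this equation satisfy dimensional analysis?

Yes

P (power) has dimensions [L^2 M T^-3].
V (voltage) has dimensions [I^-1 L^2 M T^-3].
I (current) has dimensions [I].

Left side: [L^2 M T^-3]
Right side: [L^2 M T^-3]

Both sides have the same dimensions, so the equation is dimensionally consistent.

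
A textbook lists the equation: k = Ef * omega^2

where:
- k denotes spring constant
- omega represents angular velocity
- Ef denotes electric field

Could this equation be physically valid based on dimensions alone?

No

k (spring constant) has dimensions [M T^-2].
omega (angular velocity) has dimensions [T^-1].
Ef (electric field) has dimensions [I^-1 L M T^-3].

Left side: [M T^-2]
Right side: [I^-1 L M T^-5]

The two sides have different dimensions, so the equation is NOT dimensionally consistent.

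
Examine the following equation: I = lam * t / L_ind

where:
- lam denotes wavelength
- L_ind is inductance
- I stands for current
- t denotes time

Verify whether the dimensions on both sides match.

No

lam (wavelength) has dimensions [L].
L_ind (inductance) has dimensions [I^-2 L^2 M T^-2].
I (current) has dimensions [I].
t (time) has dimensions [T].

Left side: [I]
Right side: [I^2 L^-1 M^-1 T^3]

The two sides have different dimensions, so the equation is NOT dimensionally consistent.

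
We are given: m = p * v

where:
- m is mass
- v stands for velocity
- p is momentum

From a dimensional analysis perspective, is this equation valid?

No

m (mass) has dimensions [M].
v (velocity) has dimensions [L T^-1].
p (momentum) has dimensions [L M T^-1].

Left side: [M]
Right side: [L^2 M T^-2]

The two sides have different dimensions, so the equation is NOT dimensionally consistent.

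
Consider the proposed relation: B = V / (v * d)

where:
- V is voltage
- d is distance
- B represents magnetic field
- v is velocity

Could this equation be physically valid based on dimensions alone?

Yes

V (voltage) has dimensions [I^-1 L^2 M T^-3].
d (distance) has dimensions [L].
B (magnetic field) has dimensions [I^-1 M T^-2].
v (velocity) has dimensions [L T^-1].

Left side: [I^-1 M T^-2]
Right side: [I^-1 M T^-2]

Both sides have the same dimensions, so the equation is dimensionally consistent.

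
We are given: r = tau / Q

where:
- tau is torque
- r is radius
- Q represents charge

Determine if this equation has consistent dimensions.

No

tau (torque) has dimensions [L^2 M T^-2].
r (radius) has dimensions [L].
Q (charge) has dimensions [I T].

Left side: [L]
Right side: [I^-1 L^2 M T^-3]

The two sides have different dimensions, so the equation is NOT dimensionally consistent.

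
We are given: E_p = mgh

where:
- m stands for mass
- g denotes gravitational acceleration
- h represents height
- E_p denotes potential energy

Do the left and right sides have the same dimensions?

Yes

m (mass) has dimensions [M].
g (gravitational acceleration) has dimensions [L T^-2].
h (height) has dimensions [L].
E_p (potential energy) has dimensions [L^2 M T^-2].

Left side: [L^2 M T^-2]
Right side: [L^2 M T^-2]

Both sides have the same dimensions, so the equation is dimensionally consistent.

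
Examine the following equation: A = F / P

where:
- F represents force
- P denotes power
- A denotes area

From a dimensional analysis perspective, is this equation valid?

No

F (force) has dimensions [L M T^-2].
P (power) has dimensions [L^2 M T^-3].
A (area) has dimensions [L^2].

Left side: [L^2]
Right side: [L^-1 T]

The two sides have different dimensions, so the equation is NOT dimensionally consistent.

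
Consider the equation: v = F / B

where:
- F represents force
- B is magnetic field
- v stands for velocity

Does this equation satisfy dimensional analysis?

No

F (force) has dimensions [L M T^-2].
B (magnetic field) has dimensions [I^-1 M T^-2].
v (velocity) has dimensions [L T^-1].

Left side: [L T^-1]
Right side: [I L]

The two sides have different dimensions, so the equation is NOT dimensionally consistent.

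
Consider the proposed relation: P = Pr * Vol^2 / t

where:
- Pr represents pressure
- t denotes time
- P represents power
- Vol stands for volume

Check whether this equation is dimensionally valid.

No

Pr (pressure) has dimensions [L^-1 M T^-2].
t (time) has dimensions [T].
P (power) has dimensions [L^2 M T^-3].
Vol (volume) has dimensions [L^3].

Left side: [L^2 M T^-3]
Right side: [L^5 M T^-3]

The two sides have different dimensions, so the equation is NOT dimensionally consistent.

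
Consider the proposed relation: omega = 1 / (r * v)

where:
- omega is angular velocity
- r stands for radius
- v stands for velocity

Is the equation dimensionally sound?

No

omega (angular velocity) has dimensions [T^-1].
r (radius) has dimensions [L].
v (velocity) has dimensions [L T^-1].

Left side: [T^-1]
Right side: [L^-2 T]

The two sides have different dimensions, so the equation is NOT dimensionally consistent.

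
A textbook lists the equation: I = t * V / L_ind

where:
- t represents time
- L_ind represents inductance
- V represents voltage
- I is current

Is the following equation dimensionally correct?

Yes

t (time) has dimensions [T].
L_ind (inductance) has dimensions [I^-2 L^2 M T^-2].
V (voltage) has dimensions [I^-1 L^2 M T^-3].
I (current) has dimensions [I].

Left side: [I]
Right side: [I]

Both sides have the same dimensions, so the equation is dimensionally consistent.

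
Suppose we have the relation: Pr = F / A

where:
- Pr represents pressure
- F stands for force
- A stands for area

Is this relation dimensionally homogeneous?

Yes

Pr (pressure) has dimensions [L^-1 M T^-2].
F (force) has dimensions [L M T^-2].
A (area) has dimensions [L^2].

Left side: [L^-1 M T^-2]
Right side: [L^-1 M T^-2]

Both sides have the same dimensions, so the equation is dimensionally consistent.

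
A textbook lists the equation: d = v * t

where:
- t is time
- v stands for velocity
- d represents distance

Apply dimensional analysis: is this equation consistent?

Yes

t (time) has dimensions [T].
v (velocity) has dimensions [L T^-1].
d (distance) has dimensions [L].

Left side: [L]
Right side: [L]

Both sides have the same dimensions, so the equation is dimensionally consistent.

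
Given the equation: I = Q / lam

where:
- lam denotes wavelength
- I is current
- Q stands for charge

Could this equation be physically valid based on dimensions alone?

No

lam (wavelength) has dimensions [L].
I (current) has dimensions [I].
Q (charge) has dimensions [I T].

Left side: [I]
Right side: [I L^-1 T]

The two sides have different dimensions, so the equation is NOT dimensionally consistent.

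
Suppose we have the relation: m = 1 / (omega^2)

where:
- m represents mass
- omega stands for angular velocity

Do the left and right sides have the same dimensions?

No

m (mass) has dimensions [M].
omega (angular velocity) has dimensions [T^-1].

Left side: [M]
Right side: [T^2]

The two sides have different dimensions, so the equation is NOT dimensionally consistent.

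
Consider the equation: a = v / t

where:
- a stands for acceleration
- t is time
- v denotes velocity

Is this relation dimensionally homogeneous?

Yes

a (acceleration) has dimensions [L T^-2].
t (time) has dimensions [T].
v (velocity) has dimensions [L T^-1].

Left side: [L T^-2]
Right side: [L T^-2]

Both sides have the same dimensions, so the equation is dimensionally consistent.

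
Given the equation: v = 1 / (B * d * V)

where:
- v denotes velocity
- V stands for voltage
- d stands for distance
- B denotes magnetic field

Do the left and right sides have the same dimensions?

No

v (velocity) has dimensions [L T^-1].
V (voltage) has dimensions [I^-1 L^2 M T^-3].
d (distance) has dimensions [L].
B (magnetic field) has dimensions [I^-1 M T^-2].

Left side: [L T^-1]
Right side: [I^2 L^-3 M^-2 T^5]

The two sides have different dimensions, so the equation is NOT dimensionally consistent.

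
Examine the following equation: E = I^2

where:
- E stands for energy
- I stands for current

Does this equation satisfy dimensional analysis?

No

E (energy) has dimensions [L^2 M T^-2].
I (current) has dimensions [I].

Left side: [L^2 M T^-2]
Right side: [I^2]

The two sides have different dimensions, so the equation is NOT dimensionally consistent.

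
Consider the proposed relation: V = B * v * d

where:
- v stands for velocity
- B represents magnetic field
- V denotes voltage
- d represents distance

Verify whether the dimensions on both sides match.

Yes

v (velocity) has dimensions [L T^-1].
B (magnetic field) has dimensions [I^-1 M T^-2].
V (voltage) has dimensions [I^-1 L^2 M T^-3].
d (distance) has dimensions [L].

Left side: [I^-1 L^2 M T^-3]
Right side: [I^-1 L^2 M T^-3]

Both sides have the same dimensions, so the equation is dimensionally consistent.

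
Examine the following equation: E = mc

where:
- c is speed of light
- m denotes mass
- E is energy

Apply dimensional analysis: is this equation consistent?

No

c (speed of light) has dimensions [L T^-1].
m (mass) has dimensions [M].
E (energy) has dimensions [L^2 M T^-2].

Left side: [L^2 M T^-2]
Right side: [L M T^-1]

The two sides have different dimensions, so the equation is NOT dimensionally consistent.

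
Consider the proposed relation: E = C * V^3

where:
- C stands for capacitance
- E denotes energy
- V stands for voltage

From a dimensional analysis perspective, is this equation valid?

No

C (capacitance) has dimensions [I^2 L^-2 M^-1 T^4].
E (energy) has dimensions [L^2 M T^-2].
V (voltage) has dimensions [I^-1 L^2 M T^-3].

Left side: [L^2 M T^-2]
Right side: [I^-1 L^4 M^2 T^-5]

The two sides have different dimensions, so the equation is NOT dimensionally consistent.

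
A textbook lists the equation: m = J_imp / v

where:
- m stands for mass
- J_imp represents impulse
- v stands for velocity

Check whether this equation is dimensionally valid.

Yes

m (mass) has dimensions [M].
J_imp (impulse) has dimensions [L M T^-1].
v (velocity) has dimensions [L T^-1].

Left side: [M]
Right side: [M]

Both sides have the same dimensions, so the equation is dimensionally consistent.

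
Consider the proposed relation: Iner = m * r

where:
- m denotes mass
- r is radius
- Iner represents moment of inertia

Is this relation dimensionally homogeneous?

No

m (mass) has dimensions [M].
r (radius) has dimensions [L].
Iner (moment of inertia) has dimensions [L^2 M].

Left side: [L^2 M]
Right side: [L M]

The two sides have different dimensions, so the equation is NOT dimensionally consistent.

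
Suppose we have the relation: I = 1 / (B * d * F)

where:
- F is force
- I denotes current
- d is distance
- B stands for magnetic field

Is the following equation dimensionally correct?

No

F (force) has dimensions [L M T^-2].
I (current) has dimensions [I].
d (distance) has dimensions [L].
B (magnetic field) has dimensions [I^-1 M T^-2].

Left side: [I]
Right side: [I L^-2 M^-2 T^4]

The two sides have different dimensions, so the equation is NOT dimensionally consistent.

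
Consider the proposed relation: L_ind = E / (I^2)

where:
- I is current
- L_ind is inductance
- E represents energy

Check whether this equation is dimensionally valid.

Yes

I (current) has dimensions [I].
L_ind (inductance) has dimensions [I^-2 L^2 M T^-2].
E (energy) has dimensions [L^2 M T^-2].

Left side: [I^-2 L^2 M T^-2]
Right side: [I^-2 L^2 M T^-2]

Both sides have the same dimensions, so the equation is dimensionally consistent.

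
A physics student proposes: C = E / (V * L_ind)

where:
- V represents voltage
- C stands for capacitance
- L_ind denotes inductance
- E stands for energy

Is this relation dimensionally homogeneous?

No

V (voltage) has dimensions [I^-1 L^2 M T^-3].
C (capacitance) has dimensions [I^2 L^-2 M^-1 T^4].
L_ind (inductance) has dimensions [I^-2 L^2 M T^-2].
E (energy) has dimensions [L^2 M T^-2].

Left side: [I^2 L^-2 M^-1 T^4]
Right side: [I^3 L^-2 M^-1 T^3]

The two sides have different dimensions, so the equation is NOT dimensionally consistent.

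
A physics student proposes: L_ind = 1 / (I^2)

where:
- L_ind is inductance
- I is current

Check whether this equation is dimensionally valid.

No

L_ind (inductance) has dimensions [I^-2 L^2 M T^-2].
I (current) has dimensions [I].

Left side: [I^-2 L^2 M T^-2]
Right side: [I^-2]

The two sides have different dimensions, so the equation is NOT dimensionally consistent.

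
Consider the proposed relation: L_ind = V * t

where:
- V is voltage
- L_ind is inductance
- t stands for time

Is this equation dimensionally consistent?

No

V (voltage) has dimensions [I^-1 L^2 M T^-3].
L_ind (inductance) has dimensions [I^-2 L^2 M T^-2].
t (time) has dimensions [T].

Left side: [I^-2 L^2 M T^-2]
Right side: [I^-1 L^2 M T^-2]

The two sides have different dimensions, so the equation is NOT dimensionally consistent.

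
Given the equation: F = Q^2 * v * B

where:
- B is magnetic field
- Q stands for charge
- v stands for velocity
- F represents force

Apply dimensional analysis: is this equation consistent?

No

B (magnetic field) has dimensions [I^-1 M T^-2].
Q (charge) has dimensions [I T].
v (velocity) has dimensions [L T^-1].
F (force) has dimensions [L M T^-2].

Left side: [L M T^-2]
Right side: [I L M T^-1]

The two sides have different dimensions, so the equation is NOT dimensionally consistent.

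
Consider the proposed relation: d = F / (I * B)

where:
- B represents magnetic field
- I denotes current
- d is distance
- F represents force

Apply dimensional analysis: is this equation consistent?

Yes

B (magnetic field) has dimensions [I^-1 M T^-2].
I (current) has dimensions [I].
d (distance) has dimensions [L].
F (force) has dimensions [L M T^-2].

Left side: [L]
Right side: [L]

Both sides have the same dimensions, so the equation is dimensionally consistent.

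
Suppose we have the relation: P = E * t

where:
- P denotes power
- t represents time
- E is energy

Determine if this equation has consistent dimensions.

No

P (power) has dimensions [L^2 M T^-3].
t (time) has dimensions [T].
E (energy) has dimensions [L^2 M T^-2].

Left side: [L^2 M T^-3]
Right side: [L^2 M T^-1]

The two sides have different dimensions, so the equation is NOT dimensionally consistent.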